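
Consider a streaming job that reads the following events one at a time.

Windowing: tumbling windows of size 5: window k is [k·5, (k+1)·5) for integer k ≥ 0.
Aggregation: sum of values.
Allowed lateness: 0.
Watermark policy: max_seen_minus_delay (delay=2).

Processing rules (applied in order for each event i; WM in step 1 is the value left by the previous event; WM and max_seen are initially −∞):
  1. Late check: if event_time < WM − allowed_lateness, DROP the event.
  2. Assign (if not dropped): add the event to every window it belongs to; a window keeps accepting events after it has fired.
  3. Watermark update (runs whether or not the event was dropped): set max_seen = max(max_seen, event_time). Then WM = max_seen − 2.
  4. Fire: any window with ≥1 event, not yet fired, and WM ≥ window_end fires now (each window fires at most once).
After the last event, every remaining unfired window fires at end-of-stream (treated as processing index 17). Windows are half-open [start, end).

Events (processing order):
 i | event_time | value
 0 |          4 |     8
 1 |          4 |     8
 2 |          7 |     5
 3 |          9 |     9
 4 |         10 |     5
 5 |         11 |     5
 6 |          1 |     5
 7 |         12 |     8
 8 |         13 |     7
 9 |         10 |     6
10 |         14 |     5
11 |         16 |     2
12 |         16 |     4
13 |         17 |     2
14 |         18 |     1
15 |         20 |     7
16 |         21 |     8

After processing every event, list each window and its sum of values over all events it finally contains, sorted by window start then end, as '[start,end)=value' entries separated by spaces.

[0,5)=16 [5,10)=14 [10,15)=30 [15,20)=9 [20,25)=15

i=0 t=4 v=8: → [0,5); WM=2
i=1 t=4 v=8: → [0,5); WM=2
i=2 t=7 v=5: → [5,10); WM=5; [0,5) fires=16
i=3 t=9 v=9: → [5,10); WM=7
i=4 t=10 v=5: → [10,15); WM=8
i=5 t=11 v=5: → [10,15); WM=9
i=6 t=1 v=5: DROP (t<9-0); WM=9
i=7 t=12 v=8: → [10,15); WM=10; [5,10) fires=14
i=8 t=13 v=7: → [10,15); WM=11
i=9 t=10 v=6: DROP (t<11-0); WM=11
i=10 t=14 v=5: → [10,15); WM=12
i=11 t=16 v=2: → [15,20); WM=14
i=12 t=16 v=4: → [15,20); WM=14
i=13 t=17 v=2: → [15,20); WM=15; [10,15) fires=30
i=14 t=18 v=1: → [15,20); WM=16
i=15 t=20 v=7: → [20,25); WM=18
i=16 t=21 v=8: → [20,25); WM=19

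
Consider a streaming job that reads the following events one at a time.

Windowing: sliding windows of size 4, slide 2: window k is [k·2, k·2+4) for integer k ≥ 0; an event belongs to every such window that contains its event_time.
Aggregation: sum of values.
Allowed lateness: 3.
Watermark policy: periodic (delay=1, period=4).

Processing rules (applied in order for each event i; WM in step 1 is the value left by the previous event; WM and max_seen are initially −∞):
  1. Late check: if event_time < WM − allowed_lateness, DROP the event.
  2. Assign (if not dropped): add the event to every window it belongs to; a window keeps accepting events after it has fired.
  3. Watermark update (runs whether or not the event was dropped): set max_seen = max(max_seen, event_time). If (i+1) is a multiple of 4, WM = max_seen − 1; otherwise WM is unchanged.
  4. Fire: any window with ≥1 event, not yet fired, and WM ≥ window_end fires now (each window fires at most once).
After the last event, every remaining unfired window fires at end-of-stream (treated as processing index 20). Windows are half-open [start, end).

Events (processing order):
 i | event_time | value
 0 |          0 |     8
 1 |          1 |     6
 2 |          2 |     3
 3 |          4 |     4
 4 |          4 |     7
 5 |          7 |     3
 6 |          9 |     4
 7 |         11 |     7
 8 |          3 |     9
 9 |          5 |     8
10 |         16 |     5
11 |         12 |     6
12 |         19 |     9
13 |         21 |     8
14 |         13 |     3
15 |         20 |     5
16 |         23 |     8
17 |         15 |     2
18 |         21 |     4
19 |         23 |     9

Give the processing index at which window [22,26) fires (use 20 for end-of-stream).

20

i=0 t=0 v=8: → [0,4); WM=−∞
i=1 t=1 v=6: → [0,4); WM=−∞
i=2 t=2 v=3: → [2,6),[0,4); WM=−∞
i=3 t=4 v=4: → [4,8),[2,6); WM=3
i=4 t=4 v=7: → [4,8),[2,6); WM=3
i=5 t=7 v=3: → [6,10),[4,8); WM=3
i=6 t=9 v=4: → [8,12),[6,10); WM=3
i=7 t=11 v=7: → [10,14),[8,12); WM=10; [0,4) fires=17 [2,6) fires=14 [4,8) fires=14 [6,10) fires=7
i=8 t=3 v=9: DROP (t<10-3); WM=10
i=9 t=5 v=8: DROP (t<10-3); WM=10
i=10 t=16 v=5: → [16,20),[14,18); WM=10
i=11 t=12 v=6: → [12,16),[10,14); WM=15; [8,12) fires=11 [10,14) fires=13
i=12 t=19 v=9: → [18,22),[16,20); WM=15
i=13 t=21 v=8: → [20,24),[18,22); WM=15
i=14 t=13 v=3: → [12,16),[10,14); WM=15
i=15 t=20 v=5: → [20,24),[18,22); WM=20; [12,16) fires=9 [14,18) fires=5 [16,20) fires=14
i=16 t=23 v=8: → [22,26),[20,24); WM=20
i=17 t=15 v=2: DROP (t<20-3); WM=20
i=18 t=21 v=4: → [20,24),[18,22); WM=20
i=19 t=23 v=9: → [22,26),[20,24); WM=22; [18,22) fires=26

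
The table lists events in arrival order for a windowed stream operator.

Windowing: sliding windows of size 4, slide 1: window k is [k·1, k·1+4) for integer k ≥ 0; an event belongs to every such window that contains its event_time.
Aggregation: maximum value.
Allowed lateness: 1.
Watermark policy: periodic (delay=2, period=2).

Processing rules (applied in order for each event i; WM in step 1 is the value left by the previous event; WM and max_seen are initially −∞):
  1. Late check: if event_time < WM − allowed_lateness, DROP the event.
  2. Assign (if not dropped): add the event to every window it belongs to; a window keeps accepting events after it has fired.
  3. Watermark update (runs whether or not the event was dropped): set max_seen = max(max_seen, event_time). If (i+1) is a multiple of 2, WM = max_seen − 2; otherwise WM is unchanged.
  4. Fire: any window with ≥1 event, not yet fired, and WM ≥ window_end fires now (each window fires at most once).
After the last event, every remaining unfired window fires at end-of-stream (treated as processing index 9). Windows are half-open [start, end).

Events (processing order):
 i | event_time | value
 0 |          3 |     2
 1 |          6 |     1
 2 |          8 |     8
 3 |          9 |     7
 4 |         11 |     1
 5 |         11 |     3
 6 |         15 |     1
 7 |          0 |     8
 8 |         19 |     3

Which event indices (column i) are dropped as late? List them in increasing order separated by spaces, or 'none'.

i=0 t=3 v=2: → [3,7),[2,6),[1,5),[0,4); WM=−∞
i=1 t=6 v=1: → [6,10),[5,9),[4,8),[3,7); WM=4; [0,4) fires=2
i=2 t=8 v=8: → [8,12),[7,11),[6,10),[5,9); WM=4
i=3 t=9 v=7: → [9,13),[8,12),[7,11),[6,10); WM=7; [1,5) fires=2 [2,6) fires=2 [3,7) fires=2
i=4 t=11 v=1: → [11,15),[10,14),[9,13),[8,12); WM=7
i=5 t=11 v=3: → [11,15),[10,14),[9,13),[8,12); WM=9; [4,8) fires=1 [5,9) fires=8
i=6 t=15 v=1: → [15,19),[14,18),[13,17),[12,16); WM=9
i=7 t=0 v=8: DROP (t<9-1); WM=13; [6,10) fires=8 [7,11) fires=8 [8,12) fires=8 [9,13) fires=7
i=8 t=19 v=3: → [19,23),[18,22),[17,21),[16,20); WM=13

7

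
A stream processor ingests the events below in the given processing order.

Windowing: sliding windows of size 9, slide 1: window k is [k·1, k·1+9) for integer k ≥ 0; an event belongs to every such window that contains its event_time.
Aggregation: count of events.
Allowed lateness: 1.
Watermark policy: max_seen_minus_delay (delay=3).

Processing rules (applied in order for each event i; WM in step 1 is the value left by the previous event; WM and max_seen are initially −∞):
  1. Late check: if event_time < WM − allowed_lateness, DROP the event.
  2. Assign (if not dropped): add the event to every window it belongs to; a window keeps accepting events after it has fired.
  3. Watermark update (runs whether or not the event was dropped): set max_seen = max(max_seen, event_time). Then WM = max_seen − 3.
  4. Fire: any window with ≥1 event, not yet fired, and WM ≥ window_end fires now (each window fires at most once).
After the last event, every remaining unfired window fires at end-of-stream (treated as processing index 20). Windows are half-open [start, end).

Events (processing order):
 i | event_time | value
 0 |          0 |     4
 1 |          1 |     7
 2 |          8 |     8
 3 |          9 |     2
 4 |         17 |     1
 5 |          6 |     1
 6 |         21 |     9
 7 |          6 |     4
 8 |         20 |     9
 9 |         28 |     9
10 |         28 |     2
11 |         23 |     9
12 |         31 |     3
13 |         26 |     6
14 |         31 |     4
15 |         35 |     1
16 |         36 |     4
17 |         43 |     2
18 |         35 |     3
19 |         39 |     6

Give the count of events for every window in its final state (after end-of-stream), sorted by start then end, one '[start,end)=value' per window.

[0,9)=3 [1,10)=3 [2,11)=2 [3,12)=2 [4,13)=2 [5,14)=2 [6,15)=2 [7,16)=2 [8,17)=2 [9,18)=2 [10,19)=1 [11,20)=1 [12,21)=2 [13,22)=3 [14,23)=3 [15,24)=3 [16,25)=3 [17,26)=3 [18,27)=2 [19,28)=2 [20,29)=4 [21,30)=3 [22,31)=2 [23,32)=4 [24,33)=4 [25,34)=4 [26,35)=4 [27,36)=5 [28,37)=6 [29,38)=4 [30,39)=4 [31,40)=5 [32,41)=3 [33,42)=3 [34,43)=3 [35,44)=4 [36,45)=3 [37,46)=2 [38,47)=2 [39,48)=2 [40,49)=1 [41,50)=1 [42,51)=1 [43,52)=1

i=0 t=0 v=4: → [0,9); WM=-3
i=1 t=1 v=7: → [1,10),[0,9); WM=-2
i=2 t=8 v=8: → [8,17),[7,16),[6,15),[5,14),[4,13),[3,12),[2,11),[1,10),[0,9); WM=5
i=3 t=9 v=2: → [9,18),[8,17),[7,16),[6,15),[5,14),[4,13),[3,12),[2,11),[1,10); WM=6
i=4 t=17 v=1: → [17,26),[16,25),[15,24),[14,23),[13,22),[12,21),[11,20),[10,19),[9,18); WM=14; [0,9) fires=3 [1,10) fires=3 [2,11) fires=2 [3,12) fires=2 [4,13) fires=2 [5,14) fires=2
i=5 t=6 v=1: DROP (t<14-1); WM=14
i=6 t=21 v=9: → [21,30),[20,29),[19,28),[18,27),[17,26),[16,25),[15,24),[14,23),[13,22); WM=18; [6,15) fires=2 [7,16) fires=2 [8,17) fires=2 [9,18) fires=2
i=7 t=6 v=4: DROP (t<18-1); WM=18
i=8 t=20 v=9: → [20,29),[19,28),[18,27),[17,26),[16,25),[15,24),[14,23),[13,22),[12,21); WM=18
i=9 t=28 v=9: → [28,37),[27,36),[26,35),[25,34),[24,33),[23,32),[22,31),[21,30),[20,29); WM=25; [10,19) fires=1 [11,20) fires=1 [12,21) fires=2 [13,22) fires=3 [14,23) fires=3 [15,24) fires=3 [16,25) fires=3
i=10 t=28 v=2: → [28,37),[27,36),[26,35),[25,34),[24,33),[23,32),[22,31),[21,30),[20,29); WM=25
i=11 t=23 v=9: DROP (t<25-1); WM=25
i=12 t=31 v=3: → [31,40),[30,39),[29,38),[28,37),[27,36),[26,35),[25,34),[24,33),[23,32); WM=28; [17,26) fires=3 [18,27) fires=2 [19,28) fires=2
i=13 t=26 v=6: DROP (t<28-1); WM=28
i=14 t=31 v=4: → [31,40),[30,39),[29,38),[28,37),[27,36),[26,35),[25,34),[24,33),[23,32); WM=28
i=15 t=35 v=1: → [35,44),[34,43),[33,42),[32,41),[31,40),[30,39),[29,38),[28,37),[27,36); WM=32; [20,29) fires=4 [21,30) fires=3 [22,31) fires=2 [23,32) fires=4
i=16 t=36 v=4: → [36,45),[35,44),[34,43),[33,42),[32,41),[31,40),[30,39),[29,38),[28,37); WM=33; [24,33) fires=4
i=17 t=43 v=2: → [43,52),[42,51),[41,50),[40,49),[39,48),[38,47),[37,46),[36,45),[35,44); WM=40; [25,34) fires=4 [26,35) fires=4 [27,36) fires=5 [28,37) fires=6 [29,38) fires=4 [30,39) fires=4 [31,40) fires=4
i=18 t=35 v=3: DROP (t<40-1); WM=40
i=19 t=39 v=6: → [39,48),[38,47),[37,46),[36,45),[35,44),[34,43),[33,42),[32,41),[31,40); WM=40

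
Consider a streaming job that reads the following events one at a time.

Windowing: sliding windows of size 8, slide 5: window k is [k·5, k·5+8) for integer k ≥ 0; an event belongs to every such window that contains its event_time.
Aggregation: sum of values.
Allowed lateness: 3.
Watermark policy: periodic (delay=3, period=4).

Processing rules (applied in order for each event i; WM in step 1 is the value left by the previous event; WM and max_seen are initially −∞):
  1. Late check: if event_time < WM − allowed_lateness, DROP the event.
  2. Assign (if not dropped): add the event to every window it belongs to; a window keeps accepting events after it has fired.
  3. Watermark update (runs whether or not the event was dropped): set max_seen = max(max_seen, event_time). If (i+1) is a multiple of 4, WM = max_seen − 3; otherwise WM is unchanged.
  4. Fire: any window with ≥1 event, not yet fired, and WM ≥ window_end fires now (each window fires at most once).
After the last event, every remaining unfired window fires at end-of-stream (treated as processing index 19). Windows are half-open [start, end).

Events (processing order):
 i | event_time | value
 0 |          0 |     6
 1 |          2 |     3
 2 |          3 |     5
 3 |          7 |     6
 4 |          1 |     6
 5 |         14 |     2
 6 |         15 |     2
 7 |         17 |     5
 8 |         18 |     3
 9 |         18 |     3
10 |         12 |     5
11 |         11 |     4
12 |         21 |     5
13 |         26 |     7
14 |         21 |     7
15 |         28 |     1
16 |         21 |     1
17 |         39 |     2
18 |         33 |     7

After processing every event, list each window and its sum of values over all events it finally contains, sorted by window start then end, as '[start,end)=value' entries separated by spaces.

i=0 t=0 v=6: → [0,8); WM=−∞
i=1 t=2 v=3: → [0,8); WM=−∞
i=2 t=3 v=5: → [0,8); WM=−∞
i=3 t=7 v=6: → [5,13),[0,8); WM=4
i=4 t=1 v=6: → [0,8); WM=4
i=5 t=14 v=2: → [10,18); WM=4
i=6 t=15 v=2: → [15,23),[10,18); WM=4
i=7 t=17 v=5: → [15,23),[10,18); WM=14; [0,8) fires=26 [5,13) fires=6
i=8 t=18 v=3: → [15,23); WM=14
i=9 t=18 v=3: → [15,23); WM=14
i=10 t=12 v=5: → [10,18),[5,13); WM=14
i=11 t=11 v=4: → [10,18),[5,13); WM=15
i=12 t=21 v=5: → [20,28),[15,23); WM=15
i=13 t=26 v=7: → [25,33),[20,28); WM=15
i=14 t=21 v=7: → [20,28),[15,23); WM=15
i=15 t=28 v=1: → [25,33); WM=25; [10,18) fires=18 [15,23) fires=25
i=16 t=21 v=1: DROP (t<25-3); WM=25
i=17 t=39 v=2: → [35,43); WM=25
i=18 t=33 v=7: → [30,38); WM=25

[0,8)=26 [5,13)=15 [10,18)=18 [15,23)=25 [20,28)=19 [25,33)=8 [30,38)=7 [35,43)=2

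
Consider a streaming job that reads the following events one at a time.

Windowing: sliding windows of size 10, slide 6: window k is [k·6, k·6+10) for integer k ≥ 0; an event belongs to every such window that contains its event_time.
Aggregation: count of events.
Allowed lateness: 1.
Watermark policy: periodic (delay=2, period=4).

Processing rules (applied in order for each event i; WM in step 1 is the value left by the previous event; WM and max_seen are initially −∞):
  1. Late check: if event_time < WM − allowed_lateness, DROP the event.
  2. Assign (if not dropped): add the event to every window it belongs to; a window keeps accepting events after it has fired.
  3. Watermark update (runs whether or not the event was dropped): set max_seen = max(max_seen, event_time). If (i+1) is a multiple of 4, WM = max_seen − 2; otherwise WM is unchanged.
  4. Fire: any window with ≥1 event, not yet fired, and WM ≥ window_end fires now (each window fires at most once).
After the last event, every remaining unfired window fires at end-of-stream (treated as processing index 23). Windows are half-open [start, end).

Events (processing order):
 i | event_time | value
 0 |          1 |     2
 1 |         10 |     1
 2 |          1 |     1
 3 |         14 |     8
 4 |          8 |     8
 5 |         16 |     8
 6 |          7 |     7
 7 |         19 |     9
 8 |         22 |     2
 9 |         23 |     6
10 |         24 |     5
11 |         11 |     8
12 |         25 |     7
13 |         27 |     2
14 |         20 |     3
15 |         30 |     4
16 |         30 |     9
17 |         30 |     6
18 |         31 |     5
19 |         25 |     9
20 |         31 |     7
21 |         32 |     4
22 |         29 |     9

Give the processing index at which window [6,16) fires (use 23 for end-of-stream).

i=0 t=1 v=2: → [0,10); WM=−∞
i=1 t=10 v=1: → [6,16); WM=−∞
i=2 t=1 v=1: → [0,10); WM=−∞
i=3 t=14 v=8: → [12,22),[6,16); WM=12; [0,10) fires=2
i=4 t=8 v=8: DROP (t<12-1); WM=12
i=5 t=16 v=8: → [12,22); WM=12
i=6 t=7 v=7: DROP (t<12-1); WM=12
i=7 t=19 v=9: → [18,28),[12,22); WM=17; [6,16) fires=2
i=8 t=22 v=2: → [18,28); WM=17
i=9 t=23 v=6: → [18,28); WM=17
i=10 t=24 v=5: → [24,34),[18,28); WM=17
i=11 t=11 v=8: DROP (t<17-1); WM=22; [12,22) fires=3
i=12 t=25 v=7: → [24,34),[18,28); WM=22
i=13 t=27 v=2: → [24,34),[18,28); WM=22
i=14 t=20 v=3: DROP (t<22-1); WM=22
i=15 t=30 v=4: → [30,40),[24,34); WM=28; [18,28) fires=6
i=16 t=30 v=9: → [30,40),[24,34); WM=28
i=17 t=30 v=6: → [30,40),[24,34); WM=28
i=18 t=31 v=5: → [30,40),[24,34); WM=28
i=19 t=25 v=9: DROP (t<28-1); WM=29
i=20 t=31 v=7: → [30,40),[24,34); WM=29
i=21 t=32 v=4: → [30,40),[24,34); WM=29
i=22 t=29 v=9: → [24,34); WM=29

7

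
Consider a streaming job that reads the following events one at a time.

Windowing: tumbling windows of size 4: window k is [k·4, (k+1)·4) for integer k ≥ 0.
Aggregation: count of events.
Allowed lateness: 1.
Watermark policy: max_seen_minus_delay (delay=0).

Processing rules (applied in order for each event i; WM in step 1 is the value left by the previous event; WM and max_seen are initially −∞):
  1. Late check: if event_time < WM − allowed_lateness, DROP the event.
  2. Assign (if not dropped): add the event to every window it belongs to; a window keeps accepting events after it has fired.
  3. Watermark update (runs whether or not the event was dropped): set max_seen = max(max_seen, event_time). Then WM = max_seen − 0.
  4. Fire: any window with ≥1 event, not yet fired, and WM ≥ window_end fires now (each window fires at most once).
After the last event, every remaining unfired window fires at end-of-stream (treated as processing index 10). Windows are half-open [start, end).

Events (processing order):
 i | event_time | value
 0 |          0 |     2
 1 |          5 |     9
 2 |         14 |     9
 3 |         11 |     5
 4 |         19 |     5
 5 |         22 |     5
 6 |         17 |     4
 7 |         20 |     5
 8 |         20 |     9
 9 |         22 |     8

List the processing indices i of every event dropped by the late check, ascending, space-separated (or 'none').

3 6 7 8

i=0 t=0 v=2: → [0,4); WM=0
i=1 t=5 v=9: → [4,8); WM=5; [0,4) fires=1
i=2 t=14 v=9: → [12,16); WM=14; [4,8) fires=1
i=3 t=11 v=5: DROP (t<14-1); WM=14
i=4 t=19 v=5: → [16,20); WM=19; [12,16) fires=1
i=5 t=22 v=5: → [20,24); WM=22; [16,20) fires=1
i=6 t=17 v=4: DROP (t<22-1); WM=22
i=7 t=20 v=5: DROP (t<22-1); WM=22
i=8 t=20 v=9: DROP (t<22-1); WM=22
i=9 t=22 v=8: → [20,24); WM=22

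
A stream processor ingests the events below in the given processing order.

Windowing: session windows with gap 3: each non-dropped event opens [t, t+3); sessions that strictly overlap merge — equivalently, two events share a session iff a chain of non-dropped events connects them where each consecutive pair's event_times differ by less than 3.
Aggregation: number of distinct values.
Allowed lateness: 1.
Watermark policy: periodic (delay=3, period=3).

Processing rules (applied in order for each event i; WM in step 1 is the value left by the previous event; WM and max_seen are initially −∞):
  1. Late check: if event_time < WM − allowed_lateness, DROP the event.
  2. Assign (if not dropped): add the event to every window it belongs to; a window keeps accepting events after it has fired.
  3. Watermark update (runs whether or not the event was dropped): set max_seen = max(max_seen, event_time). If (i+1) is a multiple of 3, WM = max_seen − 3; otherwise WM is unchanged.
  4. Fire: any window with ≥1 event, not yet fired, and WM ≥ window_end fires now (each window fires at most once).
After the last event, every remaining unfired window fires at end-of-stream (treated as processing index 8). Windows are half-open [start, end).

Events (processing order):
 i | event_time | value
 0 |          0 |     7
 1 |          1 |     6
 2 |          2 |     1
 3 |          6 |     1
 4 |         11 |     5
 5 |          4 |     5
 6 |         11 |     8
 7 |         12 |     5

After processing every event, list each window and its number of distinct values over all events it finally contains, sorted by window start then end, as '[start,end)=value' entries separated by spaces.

[0,9)=4 [11,15)=2

i=0 t=0 v=7: → [0,3); WM=−∞
i=1 t=1 v=6: → [0,4); WM=−∞
i=2 t=2 v=1: → [0,5); WM=-1
i=3 t=6 v=1: → [6,9); WM=-1
i=4 t=11 v=5: → [11,14); WM=-1
i=5 t=4 v=5: → [0,9); WM=8
i=6 t=11 v=8: → [11,14); WM=8
i=7 t=12 v=5: → [11,15); WM=8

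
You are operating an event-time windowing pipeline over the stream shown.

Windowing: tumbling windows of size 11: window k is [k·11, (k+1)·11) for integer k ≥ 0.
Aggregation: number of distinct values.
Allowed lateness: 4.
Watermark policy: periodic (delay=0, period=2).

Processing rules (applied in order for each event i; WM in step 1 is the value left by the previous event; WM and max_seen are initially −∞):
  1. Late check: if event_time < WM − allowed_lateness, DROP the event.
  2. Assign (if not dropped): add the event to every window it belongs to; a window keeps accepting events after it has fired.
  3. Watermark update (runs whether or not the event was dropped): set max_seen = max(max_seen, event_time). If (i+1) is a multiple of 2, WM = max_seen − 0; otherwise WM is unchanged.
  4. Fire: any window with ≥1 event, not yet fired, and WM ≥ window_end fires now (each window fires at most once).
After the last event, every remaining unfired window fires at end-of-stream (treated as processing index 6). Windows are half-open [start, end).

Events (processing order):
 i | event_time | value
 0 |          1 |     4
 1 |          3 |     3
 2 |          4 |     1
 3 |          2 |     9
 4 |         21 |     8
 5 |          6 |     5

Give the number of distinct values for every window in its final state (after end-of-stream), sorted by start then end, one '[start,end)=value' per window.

[0,11)=5 [11,22)=1

i=0 t=1 v=4: → [0,11); WM=−∞
i=1 t=3 v=3: → [0,11); WM=3
i=2 t=4 v=1: → [0,11); WM=3
i=3 t=2 v=9: → [0,11); WM=4
i=4 t=21 v=8: → [11,22); WM=4
i=5 t=6 v=5: → [0,11); WM=21; [0,11) fires=5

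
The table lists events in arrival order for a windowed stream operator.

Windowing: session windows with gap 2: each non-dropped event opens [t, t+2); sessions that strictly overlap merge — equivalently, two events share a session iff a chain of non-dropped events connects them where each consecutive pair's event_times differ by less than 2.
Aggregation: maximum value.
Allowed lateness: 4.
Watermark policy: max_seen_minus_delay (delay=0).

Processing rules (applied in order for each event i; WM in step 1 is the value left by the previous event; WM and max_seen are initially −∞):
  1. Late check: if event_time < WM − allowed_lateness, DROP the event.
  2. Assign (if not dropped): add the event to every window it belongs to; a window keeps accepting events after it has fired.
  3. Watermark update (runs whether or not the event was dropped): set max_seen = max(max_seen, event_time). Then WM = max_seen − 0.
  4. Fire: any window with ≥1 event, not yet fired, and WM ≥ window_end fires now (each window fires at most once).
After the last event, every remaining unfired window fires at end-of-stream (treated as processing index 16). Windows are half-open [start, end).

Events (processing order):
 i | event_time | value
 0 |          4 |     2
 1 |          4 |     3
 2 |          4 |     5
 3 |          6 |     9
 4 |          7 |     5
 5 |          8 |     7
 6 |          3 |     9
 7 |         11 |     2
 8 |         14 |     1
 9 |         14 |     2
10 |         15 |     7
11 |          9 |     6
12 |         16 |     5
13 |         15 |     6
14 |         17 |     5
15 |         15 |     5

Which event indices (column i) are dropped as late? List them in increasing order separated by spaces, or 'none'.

i=0 t=4 v=2: → [4,6); WM=4
i=1 t=4 v=3: → [4,6); WM=4
i=2 t=4 v=5: → [4,6); WM=4
i=3 t=6 v=9: → [6,8); WM=6
i=4 t=7 v=5: → [6,9); WM=7
i=5 t=8 v=7: → [6,10); WM=8
i=6 t=3 v=9: DROP (t<8-4); WM=8
i=7 t=11 v=2: → [11,13); WM=11
i=8 t=14 v=1: → [14,16); WM=14
i=9 t=14 v=2: → [14,16); WM=14
i=10 t=15 v=7: → [14,17); WM=15
i=11 t=9 v=6: DROP (t<15-4); WM=15
i=12 t=16 v=5: → [14,18); WM=16
i=13 t=15 v=6: → [14,18); WM=16
i=14 t=17 v=5: → [14,19); WM=17
i=15 t=15 v=5: → [14,19); WM=17

6 11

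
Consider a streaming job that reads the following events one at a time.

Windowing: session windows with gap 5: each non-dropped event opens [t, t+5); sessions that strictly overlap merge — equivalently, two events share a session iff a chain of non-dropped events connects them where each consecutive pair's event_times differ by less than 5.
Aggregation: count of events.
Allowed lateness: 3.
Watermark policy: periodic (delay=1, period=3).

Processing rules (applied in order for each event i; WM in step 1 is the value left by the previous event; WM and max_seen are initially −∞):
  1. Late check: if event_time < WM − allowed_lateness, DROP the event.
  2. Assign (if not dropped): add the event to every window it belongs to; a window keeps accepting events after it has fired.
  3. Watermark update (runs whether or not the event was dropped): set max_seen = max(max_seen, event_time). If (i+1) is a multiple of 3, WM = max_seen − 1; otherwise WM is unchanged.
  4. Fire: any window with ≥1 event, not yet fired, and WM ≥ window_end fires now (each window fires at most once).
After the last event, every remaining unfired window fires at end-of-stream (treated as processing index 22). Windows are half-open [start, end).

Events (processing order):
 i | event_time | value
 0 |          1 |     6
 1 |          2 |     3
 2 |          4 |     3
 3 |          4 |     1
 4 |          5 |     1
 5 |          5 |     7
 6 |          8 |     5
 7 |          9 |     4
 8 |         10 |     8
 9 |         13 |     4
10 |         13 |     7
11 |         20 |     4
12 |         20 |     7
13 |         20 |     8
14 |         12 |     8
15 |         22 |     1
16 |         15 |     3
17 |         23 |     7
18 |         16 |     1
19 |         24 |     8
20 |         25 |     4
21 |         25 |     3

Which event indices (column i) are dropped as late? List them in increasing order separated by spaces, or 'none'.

i=0 t=1 v=6: → [1,6); WM=−∞
i=1 t=2 v=3: → [1,7); WM=−∞
i=2 t=4 v=3: → [1,9); WM=3
i=3 t=4 v=1: → [1,9); WM=3
i=4 t=5 v=1: → [1,10); WM=3
i=5 t=5 v=7: → [1,10); WM=4
i=6 t=8 v=5: → [1,13); WM=4
i=7 t=9 v=4: → [1,14); WM=4
i=8 t=10 v=8: → [1,15); WM=9
i=9 t=13 v=4: → [1,18); WM=9
i=10 t=13 v=7: → [1,18); WM=9
i=11 t=20 v=4: → [20,25); WM=19
i=12 t=20 v=7: → [20,25); WM=19
i=13 t=20 v=8: → [20,25); WM=19
i=14 t=12 v=8: DROP (t<19-3); WM=19
i=15 t=22 v=1: → [20,27); WM=19
i=16 t=15 v=3: DROP (t<19-3); WM=19
i=17 t=23 v=7: → [20,28); WM=22
i=18 t=16 v=1: DROP (t<22-3); WM=22
i=19 t=24 v=8: → [20,29); WM=22
i=20 t=25 v=4: → [20,30); WM=24
i=21 t=25 v=3: → [20,30); WM=24

14 16 18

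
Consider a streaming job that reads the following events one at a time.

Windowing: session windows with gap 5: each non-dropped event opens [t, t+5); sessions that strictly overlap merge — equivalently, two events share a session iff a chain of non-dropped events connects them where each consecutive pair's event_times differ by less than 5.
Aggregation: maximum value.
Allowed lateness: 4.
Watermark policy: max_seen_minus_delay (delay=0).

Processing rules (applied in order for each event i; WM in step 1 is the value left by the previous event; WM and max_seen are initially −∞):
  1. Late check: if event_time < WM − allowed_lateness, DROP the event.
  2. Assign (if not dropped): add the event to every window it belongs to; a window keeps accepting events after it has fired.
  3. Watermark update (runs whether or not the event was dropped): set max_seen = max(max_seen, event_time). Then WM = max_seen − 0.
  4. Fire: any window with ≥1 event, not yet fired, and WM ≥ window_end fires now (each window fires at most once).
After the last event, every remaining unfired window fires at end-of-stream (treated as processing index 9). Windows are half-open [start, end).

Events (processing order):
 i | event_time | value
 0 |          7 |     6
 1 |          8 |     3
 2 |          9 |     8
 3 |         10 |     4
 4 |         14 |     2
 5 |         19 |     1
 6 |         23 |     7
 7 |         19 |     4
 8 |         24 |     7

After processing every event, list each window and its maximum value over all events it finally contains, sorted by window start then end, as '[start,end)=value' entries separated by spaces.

[7,19)=8 [19,29)=7

i=0 t=7 v=6: → [7,12); WM=7
i=1 t=8 v=3: → [7,13); WM=8
i=2 t=9 v=8: → [7,14); WM=9
i=3 t=10 v=4: → [7,15); WM=10
i=4 t=14 v=2: → [7,19); WM=14
i=5 t=19 v=1: → [19,24); WM=19
i=6 t=23 v=7: → [19,28); WM=23
i=7 t=19 v=4: → [19,28); WM=23
i=8 t=24 v=7: → [19,29); WM=24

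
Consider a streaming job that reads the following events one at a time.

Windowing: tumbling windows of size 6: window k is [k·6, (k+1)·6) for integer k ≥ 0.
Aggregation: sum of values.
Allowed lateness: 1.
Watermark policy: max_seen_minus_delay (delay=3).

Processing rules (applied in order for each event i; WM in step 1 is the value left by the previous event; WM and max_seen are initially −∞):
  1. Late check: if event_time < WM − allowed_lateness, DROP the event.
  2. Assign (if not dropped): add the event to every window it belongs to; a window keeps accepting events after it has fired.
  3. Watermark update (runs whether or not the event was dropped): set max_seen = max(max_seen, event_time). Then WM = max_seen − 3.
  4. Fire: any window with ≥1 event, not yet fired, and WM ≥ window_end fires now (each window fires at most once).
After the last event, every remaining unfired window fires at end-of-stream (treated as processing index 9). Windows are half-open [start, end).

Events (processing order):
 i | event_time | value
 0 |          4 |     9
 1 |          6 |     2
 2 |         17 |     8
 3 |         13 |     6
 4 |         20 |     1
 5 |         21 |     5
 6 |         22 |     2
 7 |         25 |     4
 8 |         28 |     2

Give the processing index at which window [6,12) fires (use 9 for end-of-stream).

i=0 t=4 v=9: → [0,6); WM=1
i=1 t=6 v=2: → [6,12); WM=3
i=2 t=17 v=8: → [12,18); WM=14; [0,6) fires=9 [6,12) fires=2
i=3 t=13 v=6: → [12,18); WM=14
i=4 t=20 v=1: → [18,24); WM=17
i=5 t=21 v=5: → [18,24); WM=18; [12,18) fires=14
i=6 t=22 v=2: → [18,24); WM=19
i=7 t=25 v=4: → [24,30); WM=22
i=8 t=28 v=2: → [24,30); WM=25; [18,24) fires=8

2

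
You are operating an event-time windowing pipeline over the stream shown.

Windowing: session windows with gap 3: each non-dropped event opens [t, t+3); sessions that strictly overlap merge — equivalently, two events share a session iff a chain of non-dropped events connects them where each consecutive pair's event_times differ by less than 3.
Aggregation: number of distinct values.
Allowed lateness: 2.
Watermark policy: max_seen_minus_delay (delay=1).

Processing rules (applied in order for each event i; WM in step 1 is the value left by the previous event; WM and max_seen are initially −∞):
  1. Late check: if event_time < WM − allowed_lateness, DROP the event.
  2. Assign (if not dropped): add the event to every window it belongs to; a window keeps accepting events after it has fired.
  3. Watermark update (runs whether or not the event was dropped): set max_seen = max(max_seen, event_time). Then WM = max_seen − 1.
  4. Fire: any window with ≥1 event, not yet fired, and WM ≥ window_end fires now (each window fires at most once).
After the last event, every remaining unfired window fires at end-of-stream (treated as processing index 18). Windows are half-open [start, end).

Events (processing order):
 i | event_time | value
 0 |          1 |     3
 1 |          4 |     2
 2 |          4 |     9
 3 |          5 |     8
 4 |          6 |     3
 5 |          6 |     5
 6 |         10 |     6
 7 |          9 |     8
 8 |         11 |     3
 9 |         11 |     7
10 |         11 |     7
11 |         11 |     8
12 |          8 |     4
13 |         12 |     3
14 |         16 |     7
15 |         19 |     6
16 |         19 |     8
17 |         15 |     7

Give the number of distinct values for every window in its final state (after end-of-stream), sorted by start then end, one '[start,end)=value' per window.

[1,4)=1 [4,15)=8 [16,19)=1 [19,22)=2

i=0 t=1 v=3: → [1,4); WM=0
i=1 t=4 v=2: → [4,7); WM=3
i=2 t=4 v=9: → [4,7); WM=3
i=3 t=5 v=8: → [4,8); WM=4
i=4 t=6 v=3: → [4,9); WM=5
i=5 t=6 v=5: → [4,9); WM=5
i=6 t=10 v=6: → [10,13); WM=9
i=7 t=9 v=8: → [9,13); WM=9
i=8 t=11 v=3: → [9,14); WM=10
i=9 t=11 v=7: → [9,14); WM=10
i=10 t=11 v=7: → [9,14); WM=10
i=11 t=11 v=8: → [9,14); WM=10
i=12 t=8 v=4: → [4,14); WM=10
i=13 t=12 v=3: → [4,15); WM=11
i=14 t=16 v=7: → [16,19); WM=15
i=15 t=19 v=6: → [19,22); WM=18
i=16 t=19 v=8: → [19,22); WM=18
i=17 t=15 v=7: DROP (t<18-2); WM=18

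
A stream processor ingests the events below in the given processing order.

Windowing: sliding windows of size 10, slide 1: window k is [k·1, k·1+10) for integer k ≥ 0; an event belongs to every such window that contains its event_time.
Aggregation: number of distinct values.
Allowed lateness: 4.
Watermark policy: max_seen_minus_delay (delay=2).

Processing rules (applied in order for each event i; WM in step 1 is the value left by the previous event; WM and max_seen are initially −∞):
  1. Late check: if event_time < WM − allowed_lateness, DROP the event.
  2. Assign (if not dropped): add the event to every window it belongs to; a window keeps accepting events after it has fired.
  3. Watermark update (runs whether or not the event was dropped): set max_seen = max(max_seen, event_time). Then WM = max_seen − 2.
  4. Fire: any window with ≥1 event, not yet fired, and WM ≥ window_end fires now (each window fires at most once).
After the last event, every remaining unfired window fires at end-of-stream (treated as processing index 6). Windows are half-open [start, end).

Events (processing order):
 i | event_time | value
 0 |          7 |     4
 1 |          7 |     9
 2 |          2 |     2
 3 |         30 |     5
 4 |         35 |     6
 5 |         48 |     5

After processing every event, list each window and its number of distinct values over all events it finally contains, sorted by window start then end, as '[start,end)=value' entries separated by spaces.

[0,10)=3 [1,11)=3 [2,12)=3 [3,13)=2 [4,14)=2 [5,15)=2 [6,16)=2 [7,17)=2 [21,31)=1 [22,32)=1 [23,33)=1 [24,34)=1 [25,35)=1 [26,36)=2 [27,37)=2 [28,38)=2 [29,39)=2 [30,40)=2 [31,41)=1 [32,42)=1 [33,43)=1 [34,44)=1 [35,45)=1 [39,49)=1 [40,50)=1 [41,51)=1 [42,52)=1 [43,53)=1 [44,54)=1 [45,55)=1 [46,56)=1 [47,57)=1 [48,58)=1

i=0 t=7 v=4: → [7,17),[6,16),[5,15),[4,14),[3,13),[2,12),[1,11),[0,10); WM=5
i=1 t=7 v=9: → [7,17),[6,16),[5,15),[4,14),[3,13),[2,12),[1,11),[0,10); WM=5
i=2 t=2 v=2: → [2,12),[1,11),[0,10); WM=5
i=3 t=30 v=5: → [30,40),[29,39),[28,38),[27,37),[26,36),[25,35),[24,34),[23,33),[22,32),[21,31); WM=28; [0,10) fires=3 [1,11) fires=3 [2,12) fires=3 [3,13) fires=2 [4,14) fires=2 [5,15) fires=2 [6,16) fires=2 [7,17) fires=2
i=4 t=35 v=6: → [35,45),[34,44),[33,43),[32,42),[31,41),[30,40),[29,39),[28,38),[27,37),[26,36); WM=33; [21,31) fires=1 [22,32) fires=1 [23,33) fires=1
i=5 t=48 v=5: → [48,58),[47,57),[46,56),[45,55),[44,54),[43,53),[42,52),[41,51),[40,50),[39,49); WM=46; [24,34) fires=1 [25,35) fires=1 [26,36) fires=2 [27,37) fires=2 [28,38) fires=2 [29,39) fires=2 [30,40) fires=2 [31,41) fires=1 [32,42) fires=1 [33,43) fires=1 [34,44) fires=1 [35,45) fires=1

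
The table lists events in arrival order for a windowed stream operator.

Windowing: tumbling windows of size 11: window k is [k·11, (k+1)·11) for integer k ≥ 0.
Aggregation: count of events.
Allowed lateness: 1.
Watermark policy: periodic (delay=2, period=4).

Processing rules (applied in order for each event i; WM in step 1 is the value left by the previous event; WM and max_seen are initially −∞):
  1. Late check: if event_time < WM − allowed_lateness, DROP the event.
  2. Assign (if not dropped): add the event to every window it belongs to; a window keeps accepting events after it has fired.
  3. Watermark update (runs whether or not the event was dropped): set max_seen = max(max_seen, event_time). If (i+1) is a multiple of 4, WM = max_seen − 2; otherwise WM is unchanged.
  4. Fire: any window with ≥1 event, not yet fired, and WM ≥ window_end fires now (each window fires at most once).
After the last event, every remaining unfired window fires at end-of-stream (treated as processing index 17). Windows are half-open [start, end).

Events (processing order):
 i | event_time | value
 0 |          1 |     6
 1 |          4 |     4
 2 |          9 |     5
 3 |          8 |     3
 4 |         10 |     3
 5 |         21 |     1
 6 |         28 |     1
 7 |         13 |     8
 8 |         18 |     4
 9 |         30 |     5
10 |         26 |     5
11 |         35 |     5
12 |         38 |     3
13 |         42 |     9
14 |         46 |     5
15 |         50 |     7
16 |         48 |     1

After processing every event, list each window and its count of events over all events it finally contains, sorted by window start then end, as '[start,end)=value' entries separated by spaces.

i=0 t=1 v=6: → [0,11); WM=−∞
i=1 t=4 v=4: → [0,11); WM=−∞
i=2 t=9 v=5: → [0,11); WM=−∞
i=3 t=8 v=3: → [0,11); WM=7
i=4 t=10 v=3: → [0,11); WM=7
i=5 t=21 v=1: → [11,22); WM=7
i=6 t=28 v=1: → [22,33); WM=7
i=7 t=13 v=8: → [11,22); WM=26; [0,11) fires=5 [11,22) fires=2
i=8 t=18 v=4: DROP (t<26-1); WM=26
i=9 t=30 v=5: → [22,33); WM=26
i=10 t=26 v=5: → [22,33); WM=26
i=11 t=35 v=5: → [33,44); WM=33; [22,33) fires=3
i=12 t=38 v=3: → [33,44); WM=33
i=13 t=42 v=9: → [33,44); WM=33
i=14 t=46 v=5: → [44,55); WM=33
i=15 t=50 v=7: → [44,55); WM=48; [33,44) fires=3
i=16 t=48 v=1: → [44,55); WM=48

[0,11)=5 [11,22)=2 [22,33)=3 [33,44)=3 [44,55)=3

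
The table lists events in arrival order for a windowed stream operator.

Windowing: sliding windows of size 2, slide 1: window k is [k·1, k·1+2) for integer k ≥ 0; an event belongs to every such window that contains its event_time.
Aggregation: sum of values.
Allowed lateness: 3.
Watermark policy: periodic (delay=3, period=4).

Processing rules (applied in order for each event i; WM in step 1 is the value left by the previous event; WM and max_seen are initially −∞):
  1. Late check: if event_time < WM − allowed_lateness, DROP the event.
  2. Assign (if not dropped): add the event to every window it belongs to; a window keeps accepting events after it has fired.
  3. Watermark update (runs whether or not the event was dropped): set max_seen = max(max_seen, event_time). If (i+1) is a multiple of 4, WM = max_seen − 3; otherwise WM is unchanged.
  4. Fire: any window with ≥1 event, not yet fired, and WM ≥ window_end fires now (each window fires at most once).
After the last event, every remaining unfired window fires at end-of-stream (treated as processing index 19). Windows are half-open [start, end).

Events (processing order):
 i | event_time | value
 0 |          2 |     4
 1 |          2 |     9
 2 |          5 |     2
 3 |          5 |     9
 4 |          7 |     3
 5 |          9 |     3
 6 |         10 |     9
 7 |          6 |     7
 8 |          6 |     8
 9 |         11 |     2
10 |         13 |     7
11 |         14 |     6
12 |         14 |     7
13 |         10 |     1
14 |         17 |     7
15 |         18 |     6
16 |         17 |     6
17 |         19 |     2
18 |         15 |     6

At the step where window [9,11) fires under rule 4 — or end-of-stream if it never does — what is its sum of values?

12

i=0 t=2 v=4: → [2,4),[1,3); WM=−∞
i=1 t=2 v=9: → [2,4),[1,3); WM=−∞
i=2 t=5 v=2: → [5,7),[4,6); WM=−∞
i=3 t=5 v=9: → [5,7),[4,6); WM=2
i=4 t=7 v=3: → [7,9),[6,8); WM=2
i=5 t=9 v=3: → [9,11),[8,10); WM=2
i=6 t=10 v=9: → [10,12),[9,11); WM=2
i=7 t=6 v=7: → [6,8),[5,7); WM=7; [1,3) fires=13 [2,4) fires=13 [4,6) fires=11 [5,7) fires=18
i=8 t=6 v=8: → [6,8),[5,7); WM=7
i=9 t=11 v=2: → [11,13),[10,12); WM=7
i=10 t=13 v=7: → [13,15),[12,14); WM=7
i=11 t=14 v=6: → [14,16),[13,15); WM=11; [6,8) fires=18 [7,9) fires=3 [8,10) fires=3 [9,11) fires=12
i=12 t=14 v=7: → [14,16),[13,15); WM=11
i=13 t=10 v=1: → [10,12),[9,11); WM=11
i=14 t=17 v=7: → [17,19),[16,18); WM=11
i=15 t=18 v=6: → [18,20),[17,19); WM=15; [10,12) fires=12 [11,13) fires=2 [12,14) fires=7 [13,15) fires=20
i=16 t=17 v=6: → [17,19),[16,18); WM=15
i=17 t=19 v=2: → [19,21),[18,20); WM=15
i=18 t=15 v=6: → [15,17),[14,16); WM=15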